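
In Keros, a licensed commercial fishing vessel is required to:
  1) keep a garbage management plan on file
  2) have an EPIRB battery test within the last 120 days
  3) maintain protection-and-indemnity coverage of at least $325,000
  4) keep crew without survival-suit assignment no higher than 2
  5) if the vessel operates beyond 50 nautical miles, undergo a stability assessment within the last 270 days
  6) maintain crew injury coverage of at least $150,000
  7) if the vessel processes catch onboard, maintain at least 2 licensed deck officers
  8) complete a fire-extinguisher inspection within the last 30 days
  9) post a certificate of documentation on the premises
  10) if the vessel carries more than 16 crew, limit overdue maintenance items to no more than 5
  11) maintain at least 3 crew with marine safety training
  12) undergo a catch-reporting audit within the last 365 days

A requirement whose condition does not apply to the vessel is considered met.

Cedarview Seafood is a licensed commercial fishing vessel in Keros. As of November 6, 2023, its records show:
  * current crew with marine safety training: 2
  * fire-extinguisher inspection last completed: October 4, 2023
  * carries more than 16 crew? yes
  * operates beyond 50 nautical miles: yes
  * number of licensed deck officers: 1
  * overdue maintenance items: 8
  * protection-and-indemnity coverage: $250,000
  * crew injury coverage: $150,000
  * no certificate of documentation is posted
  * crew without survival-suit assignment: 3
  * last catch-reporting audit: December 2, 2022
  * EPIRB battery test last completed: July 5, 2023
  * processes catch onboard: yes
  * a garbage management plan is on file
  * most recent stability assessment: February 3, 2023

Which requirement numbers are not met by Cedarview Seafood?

1. garbage management plan present → met
2. EPIRB battery test 124 days ago vs limit 120 → not met
3. protection-and-indemnity coverage $250,000 < $325,000 → not met
4. crew without survival-suit assignment 3 > 2 → not met
5. condition 'operates beyond 50 nautical miles' holds; stability assessment 276 days ago vs limit 270 → not met
6. crew injury coverage $150,000 ≥ $150,000 → met
7. condition 'processes catch onboard' holds; licensed deck officers 1 < 2 → not met
8. fire-extinguisher inspection 33 days ago vs limit 30 → not met
9. certificate of documentation absent → not met
10. condition 'carries more than 16 crew' holds; overdue maintenance items 8 > 5 → not met
11. crew with marine safety training 2 < 3 → not met
12. catch-reporting audit 339 days ago vs limit 365 → met
Not met: 2, 3, 4, 5, 7, 8, 9, 10, 11

2, 3, 4, 5, 7, 8, 9, 10, 11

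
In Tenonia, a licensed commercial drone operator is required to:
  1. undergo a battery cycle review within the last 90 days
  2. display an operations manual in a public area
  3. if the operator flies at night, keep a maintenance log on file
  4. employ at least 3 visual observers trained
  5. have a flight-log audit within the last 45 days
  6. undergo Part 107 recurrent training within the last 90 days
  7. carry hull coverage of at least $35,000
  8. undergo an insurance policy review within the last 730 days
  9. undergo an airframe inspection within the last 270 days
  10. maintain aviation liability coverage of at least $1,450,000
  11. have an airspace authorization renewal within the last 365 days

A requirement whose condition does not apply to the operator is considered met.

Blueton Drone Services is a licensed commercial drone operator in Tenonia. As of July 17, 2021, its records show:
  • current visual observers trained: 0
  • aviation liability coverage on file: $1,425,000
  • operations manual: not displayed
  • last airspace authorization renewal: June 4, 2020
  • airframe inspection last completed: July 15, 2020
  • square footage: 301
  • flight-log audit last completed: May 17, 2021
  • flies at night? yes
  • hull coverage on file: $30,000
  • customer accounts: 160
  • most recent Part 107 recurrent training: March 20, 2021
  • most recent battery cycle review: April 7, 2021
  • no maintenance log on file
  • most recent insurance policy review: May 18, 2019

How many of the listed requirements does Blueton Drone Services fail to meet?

11

1. battery cycle review 101 days ago vs limit 90 → not met
2. operations manual absent → not met
3. condition 'flies at night' holds; maintenance log absent → not met
4. visual observers trained 0 < 3 → not met
5. flight-log audit 61 days ago vs limit 45 → not met
6. Part 107 recurrent training 119 days ago vs limit 90 → not met
7. hull coverage $30,000 < $35,000 → not met
8. insurance policy review 791 days ago vs limit 730 → not met
9. airframe inspection 367 days ago vs limit 270 → not met
10. aviation liability coverage $1,425,000 < $1,450,000 → not met
11. airspace authorization renewal 408 days ago vs limit 365 → not met
Not met: 11 of 11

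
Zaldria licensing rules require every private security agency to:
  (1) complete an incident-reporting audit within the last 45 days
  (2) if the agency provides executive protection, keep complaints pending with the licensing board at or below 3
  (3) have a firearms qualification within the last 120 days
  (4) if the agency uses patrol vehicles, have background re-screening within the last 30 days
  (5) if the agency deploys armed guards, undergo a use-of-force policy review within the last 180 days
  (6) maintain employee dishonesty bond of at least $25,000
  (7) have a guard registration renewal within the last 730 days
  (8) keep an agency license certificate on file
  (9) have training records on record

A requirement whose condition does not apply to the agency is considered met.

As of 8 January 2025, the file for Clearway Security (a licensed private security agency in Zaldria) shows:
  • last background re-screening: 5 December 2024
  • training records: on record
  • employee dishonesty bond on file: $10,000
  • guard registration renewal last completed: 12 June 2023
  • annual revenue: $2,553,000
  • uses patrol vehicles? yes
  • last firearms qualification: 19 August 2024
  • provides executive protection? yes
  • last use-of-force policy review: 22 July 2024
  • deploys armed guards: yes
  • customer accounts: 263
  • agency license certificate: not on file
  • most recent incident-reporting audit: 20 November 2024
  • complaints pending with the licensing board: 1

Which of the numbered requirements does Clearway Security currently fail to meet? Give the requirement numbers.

1, 3, 4, 6, 8

1. incident-reporting audit 49 days ago vs limit 45 → not met
2. condition 'provides executive protection' holds; complaints pending with the licensing board 1 ≤ 3 → met
3. firearms qualification 142 days ago vs limit 120 → not met
4. condition 'uses patrol vehicles' holds; background re-screening 34 days ago vs limit 30 → not met
5. condition 'deploys armed guards' holds; use-of-force policy review 170 days ago vs limit 180 → met
6. employee dishonesty bond $10,000 < $25,000 → not met
7. guard registration renewal 576 days ago vs limit 730 → met
8. agency license certificate absent → not met
9. training records present → met
Not met: 1, 3, 4, 6, 8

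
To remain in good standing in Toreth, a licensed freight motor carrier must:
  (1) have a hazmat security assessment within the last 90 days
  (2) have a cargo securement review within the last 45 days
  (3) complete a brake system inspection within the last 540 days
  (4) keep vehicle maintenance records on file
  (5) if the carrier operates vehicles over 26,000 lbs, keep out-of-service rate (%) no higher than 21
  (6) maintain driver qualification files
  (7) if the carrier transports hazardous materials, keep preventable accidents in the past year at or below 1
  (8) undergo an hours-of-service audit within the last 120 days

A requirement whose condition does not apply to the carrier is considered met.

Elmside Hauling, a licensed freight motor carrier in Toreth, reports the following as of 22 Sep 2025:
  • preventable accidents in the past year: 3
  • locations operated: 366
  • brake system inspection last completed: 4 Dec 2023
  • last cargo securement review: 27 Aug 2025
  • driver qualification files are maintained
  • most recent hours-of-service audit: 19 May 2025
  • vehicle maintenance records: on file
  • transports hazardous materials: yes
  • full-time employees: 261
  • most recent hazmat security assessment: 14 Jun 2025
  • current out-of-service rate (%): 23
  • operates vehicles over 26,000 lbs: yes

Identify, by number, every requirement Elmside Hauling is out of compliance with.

1, 3, 5, 7, 8

1. hazmat security assessment 100 days ago vs limit 90 → not met
2. cargo securement review 26 days ago vs limit 45 → met
3. brake system inspection 658 days ago vs limit 540 → not met
4. vehicle maintenance records present → met
5. condition 'operates vehicles over 26,000 lbs' holds; out-of-service rate (%) 23 > 21 → not met
6. driver qualification files present → met
7. condition 'transports hazardous materials' holds; preventable accidents in the past year 3 > 1 → not met
8. hours-of-service audit 126 days ago vs limit 120 → not met
Not met: 1, 3, 5, 7, 8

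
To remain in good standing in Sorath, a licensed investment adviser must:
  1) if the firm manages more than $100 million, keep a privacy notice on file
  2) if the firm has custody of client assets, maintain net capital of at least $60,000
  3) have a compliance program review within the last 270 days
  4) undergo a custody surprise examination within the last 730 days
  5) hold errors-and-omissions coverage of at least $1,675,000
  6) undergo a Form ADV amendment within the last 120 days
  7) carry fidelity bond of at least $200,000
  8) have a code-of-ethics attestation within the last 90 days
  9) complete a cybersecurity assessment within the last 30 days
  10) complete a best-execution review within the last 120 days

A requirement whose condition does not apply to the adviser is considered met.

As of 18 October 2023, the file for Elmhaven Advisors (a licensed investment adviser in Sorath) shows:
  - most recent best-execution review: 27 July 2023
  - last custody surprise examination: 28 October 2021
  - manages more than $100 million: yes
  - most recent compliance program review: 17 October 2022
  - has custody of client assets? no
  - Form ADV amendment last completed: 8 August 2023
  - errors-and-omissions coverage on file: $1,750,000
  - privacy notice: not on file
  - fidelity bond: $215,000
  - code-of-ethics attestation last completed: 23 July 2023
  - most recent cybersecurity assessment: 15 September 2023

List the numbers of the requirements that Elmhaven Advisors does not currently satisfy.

1. condition 'manages more than $100 million' holds; privacy notice absent → not met
2. condition 'has custody of client assets' does not hold → requirement n/a → met
3. compliance program review 366 days ago vs limit 270 → not met
4. custody surprise examination 720 days ago vs limit 730 → met
5. errors-and-omissions coverage $1,750,000 ≥ $1,675,000 → met
6. Form ADV amendment 71 days ago vs limit 120 → met
7. fidelity bond $215,000 ≥ $200,000 → met
8. code-of-ethics attestation 87 days ago vs limit 90 → met
9. cybersecurity assessment 33 days ago vs limit 30 → not met
10. best-execution review 83 days ago vs limit 120 → met
Not met: 1, 3, 9

1, 3, 9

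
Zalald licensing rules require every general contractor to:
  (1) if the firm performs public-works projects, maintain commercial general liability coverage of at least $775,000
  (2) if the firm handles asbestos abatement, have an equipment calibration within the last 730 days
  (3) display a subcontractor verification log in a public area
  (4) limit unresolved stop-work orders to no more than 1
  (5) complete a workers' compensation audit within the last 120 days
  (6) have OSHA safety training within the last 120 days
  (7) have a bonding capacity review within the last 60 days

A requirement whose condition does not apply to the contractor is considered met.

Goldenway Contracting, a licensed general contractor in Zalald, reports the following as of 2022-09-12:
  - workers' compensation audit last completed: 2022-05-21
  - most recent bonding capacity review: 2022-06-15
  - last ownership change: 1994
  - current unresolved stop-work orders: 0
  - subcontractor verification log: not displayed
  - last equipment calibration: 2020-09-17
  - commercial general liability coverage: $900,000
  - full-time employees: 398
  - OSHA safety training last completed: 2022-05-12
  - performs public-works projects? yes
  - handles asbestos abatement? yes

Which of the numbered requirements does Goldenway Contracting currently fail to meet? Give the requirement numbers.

1. condition 'performs public-works projects' holds; commercial general liability coverage $900,000 ≥ $775,000 → met
2. condition 'handles asbestos abatement' holds; equipment calibration 725 days ago vs limit 730 → met
3. subcontractor verification log absent → not met
4. unresolved stop-work orders 0 ≤ 1 → met
5. workers' compensation audit 114 days ago vs limit 120 → met
6. OSHA safety training 123 days ago vs limit 120 → not met
7. bonding capacity review 89 days ago vs limit 60 → not met
Not met: 3, 6, 7

3, 6, 7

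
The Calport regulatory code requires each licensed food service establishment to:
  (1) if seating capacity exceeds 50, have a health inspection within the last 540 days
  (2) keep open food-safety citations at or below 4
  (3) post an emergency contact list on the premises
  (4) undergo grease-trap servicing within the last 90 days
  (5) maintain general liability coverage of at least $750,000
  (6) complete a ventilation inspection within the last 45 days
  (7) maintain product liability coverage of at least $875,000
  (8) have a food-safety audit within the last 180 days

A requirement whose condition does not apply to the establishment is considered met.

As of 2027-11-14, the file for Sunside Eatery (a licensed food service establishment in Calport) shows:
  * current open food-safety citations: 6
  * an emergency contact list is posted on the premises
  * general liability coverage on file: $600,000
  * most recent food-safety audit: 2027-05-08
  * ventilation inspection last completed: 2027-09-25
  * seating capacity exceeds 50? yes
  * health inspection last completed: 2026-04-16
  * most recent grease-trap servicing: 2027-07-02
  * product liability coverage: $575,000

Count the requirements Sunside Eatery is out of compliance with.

1. condition 'seating capacity exceeds 50' holds; health inspection 577 days ago vs limit 540 → not met
2. open food-safety citations 6 > 4 → not met
3. emergency contact list present → met
4. grease-trap servicing 135 days ago vs limit 90 → not met
5. general liability coverage $600,000 < $750,000 → not met
6. ventilation inspection 50 days ago vs limit 45 → not met
7. product liability coverage $575,000 < $875,000 → not met
8. food-safety audit 190 days ago vs limit 180 → not met
Not met: 7 of 8

7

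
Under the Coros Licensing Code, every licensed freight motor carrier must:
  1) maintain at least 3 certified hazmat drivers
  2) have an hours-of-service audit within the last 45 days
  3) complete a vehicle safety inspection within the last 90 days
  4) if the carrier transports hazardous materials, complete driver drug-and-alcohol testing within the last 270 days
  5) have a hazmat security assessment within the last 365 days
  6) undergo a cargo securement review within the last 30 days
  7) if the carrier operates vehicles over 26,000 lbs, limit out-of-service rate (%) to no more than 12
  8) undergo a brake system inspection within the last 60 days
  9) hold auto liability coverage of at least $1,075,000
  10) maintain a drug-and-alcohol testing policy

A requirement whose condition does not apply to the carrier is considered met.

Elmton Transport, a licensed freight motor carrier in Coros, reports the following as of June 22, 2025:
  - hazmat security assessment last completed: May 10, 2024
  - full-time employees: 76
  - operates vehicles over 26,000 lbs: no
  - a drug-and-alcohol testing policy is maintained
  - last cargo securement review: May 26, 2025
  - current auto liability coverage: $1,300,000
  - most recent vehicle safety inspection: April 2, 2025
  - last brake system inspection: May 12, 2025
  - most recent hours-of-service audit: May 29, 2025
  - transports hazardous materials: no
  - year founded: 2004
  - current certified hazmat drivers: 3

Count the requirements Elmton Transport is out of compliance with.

1

1. certified hazmat drivers 3 ≥ 3 → met
2. hours-of-service audit 24 days ago vs limit 45 → met
3. vehicle safety inspection 81 days ago vs limit 90 → met
4. condition 'transports hazardous materials' does not hold → requirement n/a → met
5. hazmat security assessment 408 days ago vs limit 365 → not met
6. cargo securement review 27 days ago vs limit 30 → met
7. condition 'operates vehicles over 26,000 lbs' does not hold → requirement n/a → met
8. brake system inspection 41 days ago vs limit 60 → met
9. auto liability coverage $1,300,000 ≥ $1,075,000 → met
10. drug-and-alcohol testing policy present → met
Not met: 1 of 10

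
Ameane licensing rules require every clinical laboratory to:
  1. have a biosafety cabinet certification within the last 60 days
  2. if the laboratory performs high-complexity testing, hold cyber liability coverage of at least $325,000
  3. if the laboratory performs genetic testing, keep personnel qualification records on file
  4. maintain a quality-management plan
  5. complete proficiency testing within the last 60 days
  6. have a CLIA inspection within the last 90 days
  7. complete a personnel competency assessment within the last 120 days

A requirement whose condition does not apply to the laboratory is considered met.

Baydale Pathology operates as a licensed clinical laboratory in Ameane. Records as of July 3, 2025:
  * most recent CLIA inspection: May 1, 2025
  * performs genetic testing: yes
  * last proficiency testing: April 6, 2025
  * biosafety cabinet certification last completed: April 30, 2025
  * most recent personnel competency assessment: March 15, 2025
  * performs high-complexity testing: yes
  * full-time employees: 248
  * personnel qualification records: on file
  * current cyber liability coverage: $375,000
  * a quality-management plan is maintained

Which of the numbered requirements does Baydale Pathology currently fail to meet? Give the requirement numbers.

1. biosafety cabinet certification 64 days ago vs limit 60 → not met
2. condition 'performs high-complexity testing' holds; cyber liability coverage $375,000 ≥ $325,000 → met
3. condition 'performs genetic testing' holds; personnel qualification records present → met
4. quality-management plan present → met
5. proficiency testing 88 days ago vs limit 60 → not met
6. CLIA inspection 63 days ago vs limit 90 → met
7. personnel competency assessment 110 days ago vs limit 120 → met
Not met: 1, 5

1, 5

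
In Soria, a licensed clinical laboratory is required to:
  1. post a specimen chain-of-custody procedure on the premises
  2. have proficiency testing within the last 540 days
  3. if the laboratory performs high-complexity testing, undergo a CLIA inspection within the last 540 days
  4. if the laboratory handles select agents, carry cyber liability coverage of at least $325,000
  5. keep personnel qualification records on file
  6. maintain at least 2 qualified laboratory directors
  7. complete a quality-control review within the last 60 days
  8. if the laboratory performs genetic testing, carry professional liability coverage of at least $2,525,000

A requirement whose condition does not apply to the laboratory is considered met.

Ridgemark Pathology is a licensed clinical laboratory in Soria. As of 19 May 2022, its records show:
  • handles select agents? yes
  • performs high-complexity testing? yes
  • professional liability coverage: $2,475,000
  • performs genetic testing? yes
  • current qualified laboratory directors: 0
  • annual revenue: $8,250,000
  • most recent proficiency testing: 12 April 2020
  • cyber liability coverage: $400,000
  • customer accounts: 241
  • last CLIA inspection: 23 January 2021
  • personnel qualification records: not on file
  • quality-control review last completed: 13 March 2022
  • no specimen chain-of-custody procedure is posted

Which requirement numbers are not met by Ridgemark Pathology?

1, 2, 5, 6, 7, 8

1. specimen chain-of-custody procedure absent → not met
2. proficiency testing 767 days ago vs limit 540 → not met
3. condition 'performs high-complexity testing' holds; CLIA inspection 481 days ago vs limit 540 → met
4. condition 'handles select agents' holds; cyber liability coverage $400,000 ≥ $325,000 → met
5. personnel qualification records absent → not met
6. qualified laboratory directors 0 < 2 → not met
7. quality-control review 67 days ago vs limit 60 → not met
8. condition 'performs genetic testing' holds; professional liability coverage $2,475,000 < $2,525,000 → not met
Not met: 1, 2, 5, 6, 7, 8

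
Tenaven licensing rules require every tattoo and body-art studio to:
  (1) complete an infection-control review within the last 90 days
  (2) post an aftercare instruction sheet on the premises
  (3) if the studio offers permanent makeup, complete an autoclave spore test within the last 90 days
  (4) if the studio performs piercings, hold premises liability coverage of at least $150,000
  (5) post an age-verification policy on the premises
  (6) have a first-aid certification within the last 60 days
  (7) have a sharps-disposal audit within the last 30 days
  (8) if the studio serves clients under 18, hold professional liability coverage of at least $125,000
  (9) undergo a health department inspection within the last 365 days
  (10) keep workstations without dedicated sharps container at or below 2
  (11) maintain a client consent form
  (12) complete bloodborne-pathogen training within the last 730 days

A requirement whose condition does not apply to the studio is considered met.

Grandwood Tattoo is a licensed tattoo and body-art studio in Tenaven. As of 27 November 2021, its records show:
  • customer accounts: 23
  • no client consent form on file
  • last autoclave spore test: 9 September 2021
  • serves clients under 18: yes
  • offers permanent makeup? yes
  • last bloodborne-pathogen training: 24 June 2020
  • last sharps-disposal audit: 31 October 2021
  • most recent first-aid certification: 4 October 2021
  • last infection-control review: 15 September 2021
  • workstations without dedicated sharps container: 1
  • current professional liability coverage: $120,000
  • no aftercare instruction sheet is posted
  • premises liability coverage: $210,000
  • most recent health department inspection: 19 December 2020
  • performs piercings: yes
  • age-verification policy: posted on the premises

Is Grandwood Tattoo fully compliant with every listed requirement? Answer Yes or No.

No

1. infection-control review 73 days ago vs limit 90 → met
2. aftercare instruction sheet absent → not met
3. condition 'offers permanent makeup' holds; autoclave spore test 79 days ago vs limit 90 → met
4. condition 'performs piercings' holds; premises liability coverage $210,000 ≥ $150,000 → met
5. age-verification policy present → met
6. first-aid certification 54 days ago vs limit 60 → met
7. sharps-disposal audit 27 days ago vs limit 30 → met
8. condition 'serves clients under 18' holds; professional liability coverage $120,000 < $125,000 → not met
9. health department inspection 343 days ago vs limit 365 → met
10. workstations without dedicated sharps container 1 ≤ 2 → met
11. client consent form absent → not met
12. bloodborne-pathogen training 521 days ago vs limit 730 → met
Not met: 2, 8, 11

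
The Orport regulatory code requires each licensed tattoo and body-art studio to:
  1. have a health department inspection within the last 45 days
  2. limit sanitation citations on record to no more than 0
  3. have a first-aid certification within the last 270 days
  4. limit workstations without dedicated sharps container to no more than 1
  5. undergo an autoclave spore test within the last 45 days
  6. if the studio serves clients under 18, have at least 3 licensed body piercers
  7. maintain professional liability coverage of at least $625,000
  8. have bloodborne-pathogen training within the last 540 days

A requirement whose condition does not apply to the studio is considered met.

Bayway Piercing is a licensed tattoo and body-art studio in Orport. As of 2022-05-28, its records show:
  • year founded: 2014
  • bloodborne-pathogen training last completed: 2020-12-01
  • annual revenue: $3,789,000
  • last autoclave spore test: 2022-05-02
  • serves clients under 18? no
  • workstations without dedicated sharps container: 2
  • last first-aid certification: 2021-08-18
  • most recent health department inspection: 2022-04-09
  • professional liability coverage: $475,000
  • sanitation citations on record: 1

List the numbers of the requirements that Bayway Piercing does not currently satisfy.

1, 2, 3, 4, 7, 8

1. health department inspection 49 days ago vs limit 45 → not met
2. sanitation citations on record 1 > 0 → not met
3. first-aid certification 283 days ago vs limit 270 → not met
4. workstations without dedicated sharps container 2 > 1 → not met
5. autoclave spore test 26 days ago vs limit 45 → met
6. condition 'serves clients under 18' does not hold → requirement n/a → met
7. professional liability coverage $475,000 < $625,000 → not met
8. bloodborne-pathogen training 543 days ago vs limit 540 → not met
Not met: 1, 2, 3, 4, 7, 8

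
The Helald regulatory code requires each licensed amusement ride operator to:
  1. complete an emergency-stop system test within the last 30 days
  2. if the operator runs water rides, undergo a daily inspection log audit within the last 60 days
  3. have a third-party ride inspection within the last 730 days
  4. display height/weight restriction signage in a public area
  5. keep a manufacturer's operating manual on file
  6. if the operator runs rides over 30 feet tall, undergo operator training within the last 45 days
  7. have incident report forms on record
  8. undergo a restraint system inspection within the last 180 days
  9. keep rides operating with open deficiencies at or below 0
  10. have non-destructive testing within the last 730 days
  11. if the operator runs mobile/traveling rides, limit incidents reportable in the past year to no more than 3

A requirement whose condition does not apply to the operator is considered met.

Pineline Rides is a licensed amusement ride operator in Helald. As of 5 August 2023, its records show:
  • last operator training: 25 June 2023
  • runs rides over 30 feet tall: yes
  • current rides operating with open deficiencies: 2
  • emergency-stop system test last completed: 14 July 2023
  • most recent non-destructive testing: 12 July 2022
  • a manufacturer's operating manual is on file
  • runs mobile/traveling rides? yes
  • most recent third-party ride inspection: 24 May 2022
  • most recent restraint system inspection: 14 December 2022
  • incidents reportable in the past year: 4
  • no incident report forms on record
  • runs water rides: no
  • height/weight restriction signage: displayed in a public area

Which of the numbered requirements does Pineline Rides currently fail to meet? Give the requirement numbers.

7, 8, 9, 11

1. emergency-stop system test 22 days ago vs limit 30 → met
2. condition 'runs water rides' does not hold → requirement n/a → met
3. third-party ride inspection 438 days ago vs limit 730 → met
4. height/weight restriction signage present → met
5. manufacturer's operating manual present → met
6. condition 'runs rides over 30 feet tall' holds; operator training 41 days ago vs limit 45 → met
7. incident report forms absent → not met
8. restraint system inspection 234 days ago vs limit 180 → not met
9. rides operating with open deficiencies 2 > 0 → not met
10. non-destructive testing 389 days ago vs limit 730 → met
11. condition 'runs mobile/traveling rides' holds; incidents reportable in the past year 4 > 3 → not met
Not met: 7, 8, 9, 11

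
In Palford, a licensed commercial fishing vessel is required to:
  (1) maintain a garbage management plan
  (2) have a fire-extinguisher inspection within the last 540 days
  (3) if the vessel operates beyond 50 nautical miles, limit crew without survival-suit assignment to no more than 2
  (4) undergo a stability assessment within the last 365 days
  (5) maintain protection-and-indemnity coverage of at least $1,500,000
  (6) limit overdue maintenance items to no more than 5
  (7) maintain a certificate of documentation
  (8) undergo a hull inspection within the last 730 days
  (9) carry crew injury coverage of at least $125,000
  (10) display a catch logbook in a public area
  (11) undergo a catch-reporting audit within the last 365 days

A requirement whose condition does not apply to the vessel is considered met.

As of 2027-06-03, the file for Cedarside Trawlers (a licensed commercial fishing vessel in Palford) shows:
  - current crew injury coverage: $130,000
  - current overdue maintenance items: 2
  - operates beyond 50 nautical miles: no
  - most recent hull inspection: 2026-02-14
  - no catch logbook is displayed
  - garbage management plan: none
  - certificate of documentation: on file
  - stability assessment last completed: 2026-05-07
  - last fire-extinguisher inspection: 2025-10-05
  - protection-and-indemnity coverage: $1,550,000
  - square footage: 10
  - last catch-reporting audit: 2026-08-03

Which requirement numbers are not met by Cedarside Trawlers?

1, 2, 4, 10

1. garbage management plan absent → not met
2. fire-extinguisher inspection 606 days ago vs limit 540 → not met
3. condition 'operates beyond 50 nautical miles' does not hold → requirement n/a → met
4. stability assessment 392 days ago vs limit 365 → not met
5. protection-and-indemnity coverage $1,550,000 ≥ $1,500,000 → met
6. overdue maintenance items 2 ≤ 5 → met
7. certificate of documentation present → met
8. hull inspection 474 days ago vs limit 730 → met
9. crew injury coverage $130,000 ≥ $125,000 → met
10. catch logbook absent → not met
11. catch-reporting audit 304 days ago vs limit 365 → met
Not met: 1, 2, 4, 10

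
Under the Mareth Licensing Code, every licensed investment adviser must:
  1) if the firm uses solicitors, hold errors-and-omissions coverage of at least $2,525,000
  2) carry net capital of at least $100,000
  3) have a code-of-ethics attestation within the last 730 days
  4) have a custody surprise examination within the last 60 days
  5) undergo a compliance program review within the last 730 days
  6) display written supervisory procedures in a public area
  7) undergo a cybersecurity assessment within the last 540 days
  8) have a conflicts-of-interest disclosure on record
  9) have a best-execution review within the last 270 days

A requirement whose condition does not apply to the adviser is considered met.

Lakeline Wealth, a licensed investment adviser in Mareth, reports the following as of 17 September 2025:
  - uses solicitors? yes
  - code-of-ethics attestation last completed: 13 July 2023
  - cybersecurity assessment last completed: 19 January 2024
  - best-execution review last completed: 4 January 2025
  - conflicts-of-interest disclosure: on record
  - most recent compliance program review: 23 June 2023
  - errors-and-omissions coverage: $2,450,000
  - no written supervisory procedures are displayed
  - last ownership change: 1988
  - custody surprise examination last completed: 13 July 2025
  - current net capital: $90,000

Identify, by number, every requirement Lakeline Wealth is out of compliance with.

1, 2, 3, 4, 5, 6, 7

1. condition 'uses solicitors' holds; errors-and-omissions coverage $2,450,000 < $2,525,000 → not met
2. net capital $90,000 < $100,000 → not met
3. code-of-ethics attestation 797 days ago vs limit 730 → not met
4. custody surprise examination 66 days ago vs limit 60 → not met
5. compliance program review 817 days ago vs limit 730 → not met
6. written supervisory procedures absent → not met
7. cybersecurity assessment 607 days ago vs limit 540 → not met
8. conflicts-of-interest disclosure present → met
9. best-execution review 256 days ago vs limit 270 → met
Not met: 1, 2, 3, 4, 5, 6, 7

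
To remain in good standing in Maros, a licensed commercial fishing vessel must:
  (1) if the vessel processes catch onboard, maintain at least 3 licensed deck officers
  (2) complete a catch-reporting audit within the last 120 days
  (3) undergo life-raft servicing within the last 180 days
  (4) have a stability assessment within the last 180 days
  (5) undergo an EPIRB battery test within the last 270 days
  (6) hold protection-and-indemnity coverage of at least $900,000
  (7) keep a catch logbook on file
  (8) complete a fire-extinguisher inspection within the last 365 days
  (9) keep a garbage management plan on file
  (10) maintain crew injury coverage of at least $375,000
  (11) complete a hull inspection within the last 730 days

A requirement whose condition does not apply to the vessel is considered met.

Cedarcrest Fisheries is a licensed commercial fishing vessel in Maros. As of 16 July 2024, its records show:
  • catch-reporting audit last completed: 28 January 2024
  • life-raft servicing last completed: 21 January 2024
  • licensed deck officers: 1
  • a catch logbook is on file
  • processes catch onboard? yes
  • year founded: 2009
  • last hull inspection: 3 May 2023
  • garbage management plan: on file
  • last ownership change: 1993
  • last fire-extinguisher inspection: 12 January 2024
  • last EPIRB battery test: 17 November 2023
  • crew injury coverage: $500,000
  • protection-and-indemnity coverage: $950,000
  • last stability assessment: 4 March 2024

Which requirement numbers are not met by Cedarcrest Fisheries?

1, 2

1. condition 'processes catch onboard' holds; licensed deck officers 1 < 3 → not met
2. catch-reporting audit 170 days ago vs limit 120 → not met
3. life-raft servicing 177 days ago vs limit 180 → met
4. stability assessment 134 days ago vs limit 180 → met
5. EPIRB battery test 242 days ago vs limit 270 → met
6. protection-and-indemnity coverage $950,000 ≥ $900,000 → met
7. catch logbook present → met
8. fire-extinguisher inspection 186 days ago vs limit 365 → met
9. garbage management plan present → met
10. crew injury coverage $500,000 ≥ $375,000 → met
11. hull inspection 440 days ago vs limit 730 → met
Not met: 1, 2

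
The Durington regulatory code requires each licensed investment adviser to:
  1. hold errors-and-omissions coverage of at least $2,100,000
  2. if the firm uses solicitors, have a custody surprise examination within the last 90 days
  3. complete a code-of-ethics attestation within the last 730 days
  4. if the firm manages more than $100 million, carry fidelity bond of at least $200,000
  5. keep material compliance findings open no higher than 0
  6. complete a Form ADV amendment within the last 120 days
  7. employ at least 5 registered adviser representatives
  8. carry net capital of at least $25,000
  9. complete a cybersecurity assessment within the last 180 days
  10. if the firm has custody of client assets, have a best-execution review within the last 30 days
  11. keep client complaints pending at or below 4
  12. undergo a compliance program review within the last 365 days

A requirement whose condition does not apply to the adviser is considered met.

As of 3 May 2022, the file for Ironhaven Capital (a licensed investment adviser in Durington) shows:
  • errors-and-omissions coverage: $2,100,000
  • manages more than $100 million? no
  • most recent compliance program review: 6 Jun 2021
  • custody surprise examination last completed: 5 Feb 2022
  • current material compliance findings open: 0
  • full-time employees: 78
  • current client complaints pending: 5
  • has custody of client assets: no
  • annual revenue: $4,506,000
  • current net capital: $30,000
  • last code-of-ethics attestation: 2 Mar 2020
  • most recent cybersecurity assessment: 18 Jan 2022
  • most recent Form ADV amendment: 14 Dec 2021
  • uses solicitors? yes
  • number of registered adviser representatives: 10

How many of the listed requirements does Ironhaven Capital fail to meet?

3

1. errors-and-omissions coverage $2,100,000 ≥ $2,100,000 → met
2. condition 'uses solicitors' holds; custody surprise examination 87 days ago vs limit 90 → met
3. code-of-ethics attestation 792 days ago vs limit 730 → not met
4. condition 'manages more than $100 million' does not hold → requirement n/a → met
5. material compliance findings open 0 ≤ 0 → met
6. Form ADV amendment 140 days ago vs limit 120 → not met
7. registered adviser representatives 10 ≥ 5 → met
8. net capital $30,000 ≥ $25,000 → met
9. cybersecurity assessment 105 days ago vs limit 180 → met
10. condition 'has custody of client assets' does not hold → requirement n/a → met
11. client complaints pending 5 > 4 → not met
12. compliance program review 331 days ago vs limit 365 → met
Not met: 3 of 12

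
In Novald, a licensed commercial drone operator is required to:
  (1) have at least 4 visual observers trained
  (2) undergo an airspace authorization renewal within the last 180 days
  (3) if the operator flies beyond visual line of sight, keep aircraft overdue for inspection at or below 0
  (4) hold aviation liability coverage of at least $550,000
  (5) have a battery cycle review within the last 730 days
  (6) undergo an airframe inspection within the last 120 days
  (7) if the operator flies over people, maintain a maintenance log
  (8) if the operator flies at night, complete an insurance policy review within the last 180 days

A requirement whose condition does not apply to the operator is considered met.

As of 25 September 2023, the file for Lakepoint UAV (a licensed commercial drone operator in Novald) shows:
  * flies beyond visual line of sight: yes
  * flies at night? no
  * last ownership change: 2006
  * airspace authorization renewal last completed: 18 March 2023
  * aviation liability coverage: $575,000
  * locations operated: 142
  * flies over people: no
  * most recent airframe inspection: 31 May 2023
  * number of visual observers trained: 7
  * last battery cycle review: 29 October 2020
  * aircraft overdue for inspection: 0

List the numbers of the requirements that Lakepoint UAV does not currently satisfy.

1. visual observers trained 7 ≥ 4 → met
2. airspace authorization renewal 191 days ago vs limit 180 → not met
3. condition 'flies beyond visual line of sight' holds; aircraft overdue for inspection 0 ≤ 0 → met
4. aviation liability coverage $575,000 ≥ $550,000 → met
5. battery cycle review 1061 days ago vs limit 730 → not met
6. airframe inspection 117 days ago vs limit 120 → met
7. condition 'flies over people' does not hold → requirement n/a → met
8. condition 'flies at night' does not hold → requirement n/a → met
Not met: 2, 5

2, 5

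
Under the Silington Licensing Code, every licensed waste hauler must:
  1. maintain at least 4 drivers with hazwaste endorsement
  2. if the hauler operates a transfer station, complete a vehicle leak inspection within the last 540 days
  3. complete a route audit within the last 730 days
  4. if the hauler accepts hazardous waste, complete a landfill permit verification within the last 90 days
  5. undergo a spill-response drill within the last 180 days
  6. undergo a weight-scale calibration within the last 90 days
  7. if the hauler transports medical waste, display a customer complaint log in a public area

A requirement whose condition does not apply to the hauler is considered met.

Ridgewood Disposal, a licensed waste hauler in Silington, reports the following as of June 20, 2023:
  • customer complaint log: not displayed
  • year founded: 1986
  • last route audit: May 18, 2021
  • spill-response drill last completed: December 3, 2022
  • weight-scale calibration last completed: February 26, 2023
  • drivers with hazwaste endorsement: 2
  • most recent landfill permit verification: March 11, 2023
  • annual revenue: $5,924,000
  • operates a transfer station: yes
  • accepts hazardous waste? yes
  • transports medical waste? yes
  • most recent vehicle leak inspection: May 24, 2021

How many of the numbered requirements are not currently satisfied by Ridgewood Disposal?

1. drivers with hazwaste endorsement 2 < 4 → not met
2. condition 'operates a transfer station' holds; vehicle leak inspection 757 days ago vs limit 540 → not met
3. route audit 763 days ago vs limit 730 → not met
4. condition 'accepts hazardous waste' holds; landfill permit verification 101 days ago vs limit 90 → not met
5. spill-response drill 199 days ago vs limit 180 → not met
6. weight-scale calibration 114 days ago vs limit 90 → not met
7. condition 'transports medical waste' holds; customer complaint log absent → not met
Not met: 7 of 7

7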